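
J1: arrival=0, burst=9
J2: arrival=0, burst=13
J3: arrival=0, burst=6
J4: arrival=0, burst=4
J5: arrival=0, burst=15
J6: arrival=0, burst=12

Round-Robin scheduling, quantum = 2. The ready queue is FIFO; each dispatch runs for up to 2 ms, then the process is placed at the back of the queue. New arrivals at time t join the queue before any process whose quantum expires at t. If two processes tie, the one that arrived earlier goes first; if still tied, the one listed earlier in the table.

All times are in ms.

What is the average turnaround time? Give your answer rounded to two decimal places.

43.83

Schedule: | J1 0-2 | J2 2-4 | J3 4-6 | J4 6-8 | J5 8-10 | J6 10-12 | J1 12-14 | J2 14-16 | J3 16-18 | J4 18-20 | J5 20-22 | J6 22-24 | J1 24-26 | J2 26-28 | J3 28-30 | J5 30-32 | J6 32-34 | J1 34-36 | J2 36-38 | J5 38-40 | J6 40-42 | J1 42-43 | J2 43-45 | J5 45-47 | J6 47-49 | J2 49-51 | J5 51-53 | J6 53-55 | J2 55-56 | J5 56-59 |
Completion: J1=43  J2=56  J3=30  J4=20  J5=59  J6=55
Turnaround (C−A): J1=43  J2=56  J3=30  J4=20  J5=59  J6=55
Turnaround times: J1=43, J2=56, J3=30, J4=20, J5=59, J6=55
Average turnaround = (43+56+30+20+59+55) / 6 = 263/6 = 43.83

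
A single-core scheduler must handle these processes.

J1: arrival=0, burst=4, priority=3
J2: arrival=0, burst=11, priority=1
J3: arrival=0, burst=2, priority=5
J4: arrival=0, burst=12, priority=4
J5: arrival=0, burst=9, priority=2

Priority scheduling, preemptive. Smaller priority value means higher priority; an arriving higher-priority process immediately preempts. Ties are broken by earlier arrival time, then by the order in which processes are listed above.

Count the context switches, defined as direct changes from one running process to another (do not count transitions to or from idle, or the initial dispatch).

Gantt: | J2 0-11 | J5 11-20 | J1 20-24 | J4 24-36 | J3 36-38 |
Completion: J1=24  J2=11  J3=38  J4=36  J5=20
Turnaround (C−A): J1=24  J2=11  J3=38  J4=36  J5=20

4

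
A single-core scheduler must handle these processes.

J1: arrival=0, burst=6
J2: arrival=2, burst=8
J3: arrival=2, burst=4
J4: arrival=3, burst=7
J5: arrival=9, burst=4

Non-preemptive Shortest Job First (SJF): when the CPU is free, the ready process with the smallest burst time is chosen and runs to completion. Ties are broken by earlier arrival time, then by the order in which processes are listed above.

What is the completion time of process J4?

Timeline: | J1 0-6 | J3 6-10 | J5 10-14 | J4 14-21 | J2 21-29 |
Completion: J1=6  J2=29  J3=10  J4=21  J5=14

21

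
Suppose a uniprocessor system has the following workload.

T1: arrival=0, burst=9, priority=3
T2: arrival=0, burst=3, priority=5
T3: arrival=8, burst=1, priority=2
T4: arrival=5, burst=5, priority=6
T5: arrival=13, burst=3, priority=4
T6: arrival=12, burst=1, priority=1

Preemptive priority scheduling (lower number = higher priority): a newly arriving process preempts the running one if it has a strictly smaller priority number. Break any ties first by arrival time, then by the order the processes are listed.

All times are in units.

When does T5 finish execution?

16

Schedule: | T1 0-8 | T3 8-9 | T1 9-10 | T2 10-12 | T6 12-13 | T5 13-16 | T2 16-17 | T4 17-22 |
Completion: T1=10  T2=17  T3=9  T4=22  T5=16  T6=13
Turnaround (C−A): T1=10  T2=17  T3=1  T4=17  T5=3  T6=1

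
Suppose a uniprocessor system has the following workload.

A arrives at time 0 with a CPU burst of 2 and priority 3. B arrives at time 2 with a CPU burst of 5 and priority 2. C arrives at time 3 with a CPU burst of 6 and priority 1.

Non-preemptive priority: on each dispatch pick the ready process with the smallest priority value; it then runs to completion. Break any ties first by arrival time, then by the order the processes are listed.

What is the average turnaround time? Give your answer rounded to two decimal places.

Schedule: | A 0-2 | B 2-7 | C 7-13 |
Completion: A=2  B=7  C=13
Turnaround (C−A): A=2  B=5  C=10
Turnaround times: A=2, B=5, C=10
Average turnaround = (2+5+10) / 3 = 17/3 = 5.67

5.67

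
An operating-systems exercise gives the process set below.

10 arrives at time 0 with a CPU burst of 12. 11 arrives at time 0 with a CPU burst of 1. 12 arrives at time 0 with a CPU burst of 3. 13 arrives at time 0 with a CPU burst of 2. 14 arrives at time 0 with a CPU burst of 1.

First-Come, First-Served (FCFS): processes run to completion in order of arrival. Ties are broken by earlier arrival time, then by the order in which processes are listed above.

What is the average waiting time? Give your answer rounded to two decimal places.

Gantt: | 10 0-12 | 11 12-13 | 12 13-16 | 13 16-18 | 14 18-19 |
Completion: 10=12  11=13  12=16  13=18  14=19
Turnaround (C−A): 10=12  11=13  12=16  13=18  14=19
Waiting times: 10=0, 11=12, 12=13, 13=16, 14=18
Average waiting = (0+12+13+16+18) / 5 = 59/5 = 11.80

11.80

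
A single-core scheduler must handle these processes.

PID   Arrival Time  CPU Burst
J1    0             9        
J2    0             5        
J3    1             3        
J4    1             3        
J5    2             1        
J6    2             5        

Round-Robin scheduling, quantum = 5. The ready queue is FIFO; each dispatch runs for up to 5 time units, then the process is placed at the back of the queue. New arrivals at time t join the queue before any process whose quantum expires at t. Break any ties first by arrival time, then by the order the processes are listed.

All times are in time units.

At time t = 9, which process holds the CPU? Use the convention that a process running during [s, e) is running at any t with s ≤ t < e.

Schedule: | J1 0-5 | J2 5-10 | J3 10-13 | J4 13-16 | J5 16-17 | J6 17-22 | J1 22-26 |
Completion: J1=26  J2=10  J3=13  J4=16  J5=17  J6=22
Turnaround (C−A): J1=26  J2=10  J3=12  J4=15  J5=15  J6=20

J2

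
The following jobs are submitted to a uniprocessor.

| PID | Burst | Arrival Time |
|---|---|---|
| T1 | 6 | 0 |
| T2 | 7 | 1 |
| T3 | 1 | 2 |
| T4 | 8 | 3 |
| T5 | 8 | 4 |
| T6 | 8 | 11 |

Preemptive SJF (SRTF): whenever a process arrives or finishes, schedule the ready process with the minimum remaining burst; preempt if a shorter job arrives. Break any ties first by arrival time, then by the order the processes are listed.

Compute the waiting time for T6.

Timeline: | T1 0-2 | T3 2-3 | T1 3-7 | T2 7-14 | T4 14-22 | T5 22-30 | T6 30-38 |
Completion: T1=7  T2=14  T3=3  T4=22  T5=30  T6=38
Turnaround (C−A): T1=7  T2=13  T3=1  T4=19  T5=26  T6=27
Waiting(T6) = turnaround − burst = 27 − 8 = 19

19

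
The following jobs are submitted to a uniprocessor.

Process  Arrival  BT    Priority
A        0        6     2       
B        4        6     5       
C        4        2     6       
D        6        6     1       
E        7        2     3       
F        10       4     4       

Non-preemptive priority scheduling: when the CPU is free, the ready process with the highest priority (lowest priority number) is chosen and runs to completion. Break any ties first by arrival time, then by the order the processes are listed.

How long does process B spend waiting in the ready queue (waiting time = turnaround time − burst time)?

Timeline: | A 0-6 | D 6-12 | E 12-14 | F 14-18 | B 18-24 | C 24-26 |
Completion: A=6  B=24  C=26  D=12  E=14  F=18
Turnaround (C−A): A=6  B=20  C=22  D=6  E=7  F=8
Waiting(B) = turnaround − burst = 20 − 6 = 14

14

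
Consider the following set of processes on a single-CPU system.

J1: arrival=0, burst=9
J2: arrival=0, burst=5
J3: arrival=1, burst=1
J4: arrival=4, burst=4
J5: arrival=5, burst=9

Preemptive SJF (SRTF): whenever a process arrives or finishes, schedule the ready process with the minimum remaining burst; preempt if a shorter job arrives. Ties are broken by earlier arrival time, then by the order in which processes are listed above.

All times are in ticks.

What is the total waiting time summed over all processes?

27

Timeline: | J2 0-1 | J3 1-2 | J2 2-6 | J4 6-10 | J1 10-19 | J5 19-28 |
Completion: J1=19  J2=6  J3=2  J4=10  J5=28
Turnaround (C−A): J1=19  J2=6  J3=1  J4=6  J5=23
Waiting = turnaround − burst: J1=10, J2=1, J3=0, J4=2, J5=14
Total waiting = 10 + 1 + 0 + 2 + 14 = 27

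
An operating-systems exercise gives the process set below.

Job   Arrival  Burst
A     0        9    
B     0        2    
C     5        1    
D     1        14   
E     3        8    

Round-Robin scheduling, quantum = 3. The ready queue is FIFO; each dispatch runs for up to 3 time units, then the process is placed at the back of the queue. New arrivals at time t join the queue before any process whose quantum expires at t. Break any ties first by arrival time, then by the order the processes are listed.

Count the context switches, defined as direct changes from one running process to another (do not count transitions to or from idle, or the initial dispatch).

11

Schedule: | A 0-3 | B 3-5 | D 5-8 | E 8-11 | A 11-14 | C 14-15 | D 15-18 | E 18-21 | A 21-24 | D 24-27 | E 27-29 | D 29-34 |
Completion: A=24  B=5  C=15  D=34  E=29
Turnaround (C−A): A=24  B=5  C=10  D=33  E=26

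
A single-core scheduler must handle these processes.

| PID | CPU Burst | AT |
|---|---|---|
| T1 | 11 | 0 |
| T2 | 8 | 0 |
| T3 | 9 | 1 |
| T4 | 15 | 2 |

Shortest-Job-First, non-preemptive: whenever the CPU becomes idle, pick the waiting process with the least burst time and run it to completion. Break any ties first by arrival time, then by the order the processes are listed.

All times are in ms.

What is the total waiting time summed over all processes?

Schedule: | T2 0-8 | T3 8-17 | T1 17-28 | T4 28-43 |
Completion: T1=28  T2=8  T3=17  T4=43
Waiting = turnaround − burst: T1=17, T2=0, T3=7, T4=26
Total waiting = 17 + 0 + 7 + 26 = 50

50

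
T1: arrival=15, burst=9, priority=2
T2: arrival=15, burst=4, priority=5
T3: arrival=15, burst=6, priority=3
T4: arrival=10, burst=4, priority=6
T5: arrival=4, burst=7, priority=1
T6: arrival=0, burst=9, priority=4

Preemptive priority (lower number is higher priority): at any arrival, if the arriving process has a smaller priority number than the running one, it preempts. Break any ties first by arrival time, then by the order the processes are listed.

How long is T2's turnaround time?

Gantt: | T6 0-4 | T5 4-11 | T6 11-15 | T1 15-24 | T3 24-30 | T6 30-31 | T2 31-35 | T4 35-39 |
Completion: T1=24  T2=35  T3=30  T4=39  T5=11  T6=31
Turnaround(T2) = completion − arrival = 35 − 15 = 20

20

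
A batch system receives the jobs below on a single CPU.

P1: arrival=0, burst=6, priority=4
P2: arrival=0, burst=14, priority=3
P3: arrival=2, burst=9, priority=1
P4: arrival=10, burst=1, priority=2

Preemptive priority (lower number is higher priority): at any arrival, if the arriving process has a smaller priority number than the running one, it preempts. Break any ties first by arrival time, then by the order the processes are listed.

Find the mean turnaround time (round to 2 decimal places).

16.25

Gantt: | P2 0-2 | P3 2-11 | P4 11-12 | P2 12-24 | P1 24-30 |
Completion: P1=30  P2=24  P3=11  P4=12
Turnaround times: P1=30, P2=24, P3=9, P4=2
Average turnaround = (30+24+9+2) / 4 = 65/4 = 16.25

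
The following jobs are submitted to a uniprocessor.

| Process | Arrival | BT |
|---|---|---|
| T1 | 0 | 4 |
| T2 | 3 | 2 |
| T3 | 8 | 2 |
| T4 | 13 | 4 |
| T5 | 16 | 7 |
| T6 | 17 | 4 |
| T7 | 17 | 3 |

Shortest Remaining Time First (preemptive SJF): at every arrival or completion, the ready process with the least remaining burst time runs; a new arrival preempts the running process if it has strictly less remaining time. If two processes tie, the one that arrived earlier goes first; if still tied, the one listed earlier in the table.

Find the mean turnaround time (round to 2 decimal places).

Schedule: | T1 0-4 | T2 4-6 | idle 6-8 | T3 8-10 | idle 10-13 | T4 13-17 | T7 17-20 | T6 20-24 | T5 24-31 |
Completion: T1=4  T2=6  T3=10  T4=17  T5=31  T6=24  T7=20
Turnaround (C−A): T1=4  T2=3  T3=2  T4=4  T5=15  T6=7  T7=3
Turnaround times: T1=4, T2=3, T3=2, T4=4, T5=15, T6=7, T7=3
Average turnaround = (4+3+2+4+15+7+3) / 7 = 38/7 = 5.43

5.43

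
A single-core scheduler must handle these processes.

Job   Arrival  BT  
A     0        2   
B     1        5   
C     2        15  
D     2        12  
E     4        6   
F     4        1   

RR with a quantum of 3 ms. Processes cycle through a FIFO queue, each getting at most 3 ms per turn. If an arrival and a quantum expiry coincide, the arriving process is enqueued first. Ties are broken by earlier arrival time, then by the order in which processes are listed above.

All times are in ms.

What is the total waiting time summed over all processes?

Schedule: | A 0-2 | B 2-5 | C 5-8 | D 8-11 | E 11-14 | F 14-15 | B 15-17 | C 17-20 | D 20-23 | E 23-26 | C 26-29 | D 29-32 | C 32-35 | D 35-38 | C 38-41 |
Completion: A=2  B=17  C=41  D=38  E=26  F=15
Waiting = turnaround − burst: A=0, B=11, C=24, D=24, E=16, F=10
Total waiting = 0 + 11 + 24 + 24 + 16 + 10 = 85

85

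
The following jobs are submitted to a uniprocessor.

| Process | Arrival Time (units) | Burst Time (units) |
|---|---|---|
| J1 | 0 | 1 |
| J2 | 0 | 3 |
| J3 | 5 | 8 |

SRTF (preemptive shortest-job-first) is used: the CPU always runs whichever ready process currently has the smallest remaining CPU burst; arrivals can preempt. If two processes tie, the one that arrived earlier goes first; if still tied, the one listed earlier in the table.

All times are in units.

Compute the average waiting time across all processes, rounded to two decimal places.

Schedule: | J1 0-1 | J2 1-4 | idle 4-5 | J3 5-13 |
Completion: J1=1  J2=4  J3=13
Turnaround (C−A): J1=1  J2=4  J3=8
Waiting times: J1=0, J2=1, J3=0
Average waiting = (0+1+0) / 3 = 1/3 = 0.33

0.33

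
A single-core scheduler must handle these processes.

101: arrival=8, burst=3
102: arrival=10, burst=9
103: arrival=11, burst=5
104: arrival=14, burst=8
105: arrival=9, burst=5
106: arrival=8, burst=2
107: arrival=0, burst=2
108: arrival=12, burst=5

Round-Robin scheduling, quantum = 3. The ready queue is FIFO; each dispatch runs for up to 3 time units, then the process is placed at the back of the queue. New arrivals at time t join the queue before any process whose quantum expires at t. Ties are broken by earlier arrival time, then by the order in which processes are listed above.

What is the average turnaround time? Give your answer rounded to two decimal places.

Timeline: | 107 0-2 | idle 2-8 | 101 8-11 | 106 11-13 | 105 13-16 | 102 16-19 | 103 19-22 | 108 22-25 | 104 25-28 | 105 28-30 | 102 30-33 | 103 33-35 | 108 35-37 | 104 37-40 | 102 40-43 | 104 43-45 |
Completion: 101=11  102=43  103=35  104=45  105=30  106=13  107=2  108=37
Turnaround (C−A): 101=3  102=33  103=24  104=31  105=21  106=5  107=2  108=25
Turnaround times: 101=3, 102=33, 103=24, 104=31, 105=21, 106=5, 107=2, 108=25
Average turnaround = (3+33+24+31+21+5+2+25) / 8 = 144/8 = 18.00

18.00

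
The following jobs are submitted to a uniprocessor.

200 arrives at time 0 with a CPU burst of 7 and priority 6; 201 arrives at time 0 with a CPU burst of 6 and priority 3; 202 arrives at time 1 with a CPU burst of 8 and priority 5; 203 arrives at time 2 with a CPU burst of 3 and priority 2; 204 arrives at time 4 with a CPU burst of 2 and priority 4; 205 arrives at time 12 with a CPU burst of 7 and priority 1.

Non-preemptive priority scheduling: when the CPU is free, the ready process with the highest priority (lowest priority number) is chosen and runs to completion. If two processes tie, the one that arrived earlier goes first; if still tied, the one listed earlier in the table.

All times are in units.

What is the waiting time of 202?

10

Gantt: | 201 0-6 | 203 6-9 | 204 9-11 | 202 11-19 | 205 19-26 | 200 26-33 |
Completion: 200=33  201=6  202=19  203=9  204=11  205=26
Turnaround (C−A): 200=33  201=6  202=18  203=7  204=7  205=14
Waiting(202) = turnaround − burst = 18 − 8 = 10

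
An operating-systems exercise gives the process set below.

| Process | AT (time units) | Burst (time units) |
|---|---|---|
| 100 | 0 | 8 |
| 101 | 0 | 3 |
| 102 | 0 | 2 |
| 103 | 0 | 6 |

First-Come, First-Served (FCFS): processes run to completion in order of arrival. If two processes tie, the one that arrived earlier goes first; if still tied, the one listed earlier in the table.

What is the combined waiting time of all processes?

Gantt: | 100 0-8 | 101 8-11 | 102 11-13 | 103 13-19 |
Completion: 100=8  101=11  102=13  103=19
Waiting = turnaround − burst: 100=0, 101=8, 102=11, 103=13
Total waiting = 0 + 8 + 11 + 13 = 32

32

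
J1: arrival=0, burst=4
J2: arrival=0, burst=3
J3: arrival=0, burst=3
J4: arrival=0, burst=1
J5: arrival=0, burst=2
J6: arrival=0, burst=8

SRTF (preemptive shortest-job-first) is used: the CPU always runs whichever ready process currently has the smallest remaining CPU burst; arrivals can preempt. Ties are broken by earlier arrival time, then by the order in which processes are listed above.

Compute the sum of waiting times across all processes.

32

Gantt: | J4 0-1 | J5 1-3 | J2 3-6 | J3 6-9 | J1 9-13 | J6 13-21 |
Completion: J1=13  J2=6  J3=9  J4=1  J5=3  J6=21
Turnaround (C−A): J1=13  J2=6  J3=9  J4=1  J5=3  J6=21
Waiting = turnaround − burst: J1=9, J2=3, J3=6, J4=0, J5=1, J6=13
Total waiting = 9 + 3 + 6 + 0 + 1 + 13 = 32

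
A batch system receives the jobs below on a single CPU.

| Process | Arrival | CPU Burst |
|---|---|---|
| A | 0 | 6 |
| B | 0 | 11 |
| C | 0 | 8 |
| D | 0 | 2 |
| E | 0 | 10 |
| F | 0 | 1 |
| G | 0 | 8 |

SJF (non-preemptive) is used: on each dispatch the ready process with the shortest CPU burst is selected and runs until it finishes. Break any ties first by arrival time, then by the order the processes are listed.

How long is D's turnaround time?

Timeline: | F 0-1 | D 1-3 | A 3-9 | C 9-17 | G 17-25 | E 25-35 | B 35-46 |
Completion: A=9  B=46  C=17  D=3  E=35  F=1  G=25
Turnaround(D) = completion − arrival = 3 − 0 = 3

3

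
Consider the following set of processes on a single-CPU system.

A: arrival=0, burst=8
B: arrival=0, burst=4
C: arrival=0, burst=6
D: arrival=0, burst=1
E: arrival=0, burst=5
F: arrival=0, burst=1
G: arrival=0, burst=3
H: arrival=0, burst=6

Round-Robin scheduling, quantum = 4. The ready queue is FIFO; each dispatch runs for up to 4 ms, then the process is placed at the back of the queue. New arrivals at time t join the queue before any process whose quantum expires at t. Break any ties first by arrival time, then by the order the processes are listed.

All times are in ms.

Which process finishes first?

Schedule: | A 0-4 | B 4-8 | C 8-12 | D 12-13 | E 13-17 | F 17-18 | G 18-21 | H 21-25 | A 25-29 | C 29-31 | E 31-32 | H 32-34 |
Completion: A=29  B=8  C=31  D=13  E=32  F=18  G=21  H=34
Turnaround (C−A): A=29  B=8  C=31  D=13  E=32  F=18  G=21  H=34
Finish order: B → D → F → G → A → C → E → H

B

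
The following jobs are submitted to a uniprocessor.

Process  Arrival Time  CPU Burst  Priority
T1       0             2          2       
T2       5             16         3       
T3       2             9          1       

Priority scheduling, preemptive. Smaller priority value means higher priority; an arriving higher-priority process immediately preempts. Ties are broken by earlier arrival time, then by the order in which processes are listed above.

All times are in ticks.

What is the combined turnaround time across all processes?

33

Timeline: | T1 0-2 | T3 2-11 | T2 11-27 |
Completion: T1=2  T2=27  T3=11
Turnaround (C−A): T1=2  T2=22  T3=9
Turnaround = completion − arrival: T1=2, T2=22, T3=9
Total turnaround = 2 + 22 + 9 = 33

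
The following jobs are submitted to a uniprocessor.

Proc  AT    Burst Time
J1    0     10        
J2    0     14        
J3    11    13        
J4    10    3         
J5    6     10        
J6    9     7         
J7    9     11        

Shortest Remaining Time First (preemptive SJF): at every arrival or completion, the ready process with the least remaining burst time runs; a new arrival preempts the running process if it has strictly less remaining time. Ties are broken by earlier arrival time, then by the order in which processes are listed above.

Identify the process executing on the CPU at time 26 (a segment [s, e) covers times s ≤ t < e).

J5

Schedule: | J1 0-10 | J4 10-13 | J6 13-20 | J5 20-30 | J7 30-41 | J3 41-54 | J2 54-68 |
Completion: J1=10  J2=68  J3=54  J4=13  J5=30  J6=20  J7=41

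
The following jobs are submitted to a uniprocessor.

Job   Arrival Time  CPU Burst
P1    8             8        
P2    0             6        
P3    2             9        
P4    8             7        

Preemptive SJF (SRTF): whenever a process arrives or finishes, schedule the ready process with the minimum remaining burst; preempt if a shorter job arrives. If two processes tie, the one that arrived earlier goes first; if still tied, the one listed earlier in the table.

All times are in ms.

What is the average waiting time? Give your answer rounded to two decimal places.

Timeline: | P2 0-6 | P3 6-15 | P4 15-22 | P1 22-30 |
Completion: P1=30  P2=6  P3=15  P4=22
Waiting times: P1=14, P2=0, P3=4, P4=7
Average waiting = (14+0+4+7) / 4 = 25/4 = 6.25

6.25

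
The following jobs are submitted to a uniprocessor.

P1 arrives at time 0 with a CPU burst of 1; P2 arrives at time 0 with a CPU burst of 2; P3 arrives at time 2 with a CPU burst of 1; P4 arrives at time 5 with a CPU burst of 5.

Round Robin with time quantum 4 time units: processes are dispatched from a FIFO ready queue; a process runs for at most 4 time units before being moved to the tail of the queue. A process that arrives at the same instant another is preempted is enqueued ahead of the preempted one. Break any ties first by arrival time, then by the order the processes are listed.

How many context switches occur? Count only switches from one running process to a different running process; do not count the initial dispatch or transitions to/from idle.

Timeline: | P1 0-1 | P2 1-3 | P3 3-4 | idle 4-5 | P4 5-10 |
Completion: P1=1  P2=3  P3=4  P4=10

2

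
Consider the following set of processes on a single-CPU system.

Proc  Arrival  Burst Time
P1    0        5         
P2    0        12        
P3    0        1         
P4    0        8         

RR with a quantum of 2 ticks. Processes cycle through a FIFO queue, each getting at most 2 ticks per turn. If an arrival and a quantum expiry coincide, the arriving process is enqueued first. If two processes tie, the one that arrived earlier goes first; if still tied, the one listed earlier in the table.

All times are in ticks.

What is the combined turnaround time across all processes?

Timeline: | P1 0-2 | P2 2-4 | P3 4-5 | P4 5-7 | P1 7-9 | P2 9-11 | P4 11-13 | P1 13-14 | P2 14-16 | P4 16-18 | P2 18-20 | P4 20-22 | P2 22-26 |
Completion: P1=14  P2=26  P3=5  P4=22
Turnaround (C−A): P1=14  P2=26  P3=5  P4=22
Turnaround = completion − arrival: P1=14, P2=26, P3=5, P4=22
Total turnaround = 14 + 26 + 5 + 22 = 67

67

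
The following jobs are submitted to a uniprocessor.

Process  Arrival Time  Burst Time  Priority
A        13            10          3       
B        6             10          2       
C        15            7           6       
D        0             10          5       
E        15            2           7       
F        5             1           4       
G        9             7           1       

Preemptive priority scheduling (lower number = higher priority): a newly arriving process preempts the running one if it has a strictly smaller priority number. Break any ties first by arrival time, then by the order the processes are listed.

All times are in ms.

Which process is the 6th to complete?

C

Timeline: | D 0-5 | F 5-6 | B 6-9 | G 9-16 | B 16-23 | A 23-33 | D 33-38 | C 38-45 | E 45-47 |
Completion: A=33  B=23  C=45  D=38  E=47  F=6  G=16
Turnaround (C−A): A=20  B=17  C=30  D=38  E=32  F=1  G=7
Finish order: F → G → B → A → D → C → E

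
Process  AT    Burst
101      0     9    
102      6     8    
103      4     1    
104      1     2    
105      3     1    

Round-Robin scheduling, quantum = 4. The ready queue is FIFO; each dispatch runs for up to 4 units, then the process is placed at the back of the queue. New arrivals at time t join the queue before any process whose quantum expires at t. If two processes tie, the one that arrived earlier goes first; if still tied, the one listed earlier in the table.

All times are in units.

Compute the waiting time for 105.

Schedule: | 101 0-4 | 104 4-6 | 105 6-7 | 103 7-8 | 101 8-12 | 102 12-16 | 101 16-17 | 102 17-21 |
Completion: 101=17  102=21  103=8  104=6  105=7
Turnaround (C−A): 101=17  102=15  103=4  104=5  105=4
Waiting(105) = turnaround − burst = 4 − 1 = 3

3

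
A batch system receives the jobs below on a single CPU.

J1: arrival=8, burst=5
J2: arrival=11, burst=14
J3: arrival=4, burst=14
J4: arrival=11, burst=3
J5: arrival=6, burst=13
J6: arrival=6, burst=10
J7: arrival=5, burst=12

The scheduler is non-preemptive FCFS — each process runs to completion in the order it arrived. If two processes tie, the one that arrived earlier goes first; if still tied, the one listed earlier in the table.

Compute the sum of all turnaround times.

298

Schedule: | idle 0-4 | J3 4-18 | J7 18-30 | J5 30-43 | J6 43-53 | J1 53-58 | J2 58-72 | J4 72-75 |
Completion: J1=58  J2=72  J3=18  J4=75  J5=43  J6=53  J7=30
Turnaround (C−A): J1=50  J2=61  J3=14  J4=64  J5=37  J6=47  J7=25
Turnaround = completion − arrival: J1=50, J2=61, J3=14, J4=64, J5=37, J6=47, J7=25
Total turnaround = 50 + 61 + 14 + 64 + 37 + 47 + 25 = 298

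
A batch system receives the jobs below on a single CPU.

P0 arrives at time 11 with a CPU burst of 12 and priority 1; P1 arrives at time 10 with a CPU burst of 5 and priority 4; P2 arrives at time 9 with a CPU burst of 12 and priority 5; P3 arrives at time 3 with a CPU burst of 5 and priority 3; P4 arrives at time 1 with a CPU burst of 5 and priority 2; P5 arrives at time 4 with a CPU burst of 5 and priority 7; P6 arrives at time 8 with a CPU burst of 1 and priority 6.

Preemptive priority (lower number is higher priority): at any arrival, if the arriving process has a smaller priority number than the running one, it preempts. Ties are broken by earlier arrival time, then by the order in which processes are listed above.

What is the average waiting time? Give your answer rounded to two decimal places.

Schedule: | idle 0-1 | P4 1-6 | P3 6-11 | P0 11-23 | P1 23-28 | P2 28-40 | P6 40-41 | P5 41-46 |
Completion: P0=23  P1=28  P2=40  P3=11  P4=6  P5=46  P6=41
Turnaround (C−A): P0=12  P1=18  P2=31  P3=8  P4=5  P5=42  P6=33
Waiting times: P0=0, P1=13, P2=19, P3=3, P4=0, P5=37, P6=32
Average waiting = (0+13+19+3+0+37+32) / 7 = 104/7 = 14.86

14.86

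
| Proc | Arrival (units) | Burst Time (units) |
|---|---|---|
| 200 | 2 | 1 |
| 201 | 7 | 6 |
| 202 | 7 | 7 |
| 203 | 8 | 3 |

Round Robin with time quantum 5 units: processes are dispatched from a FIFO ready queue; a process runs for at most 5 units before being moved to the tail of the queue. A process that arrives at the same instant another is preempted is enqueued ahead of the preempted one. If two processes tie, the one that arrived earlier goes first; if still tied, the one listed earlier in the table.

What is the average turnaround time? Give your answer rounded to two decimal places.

10.75

Schedule: | idle 0-2 | 200 2-3 | idle 3-7 | 201 7-12 | 202 12-17 | 203 17-20 | 201 20-21 | 202 21-23 |
Completion: 200=3  201=21  202=23  203=20
Turnaround (C−A): 200=1  201=14  202=16  203=12
Turnaround times: 200=1, 201=14, 202=16, 203=12
Average turnaround = (1+14+16+12) / 4 = 43/4 = 10.75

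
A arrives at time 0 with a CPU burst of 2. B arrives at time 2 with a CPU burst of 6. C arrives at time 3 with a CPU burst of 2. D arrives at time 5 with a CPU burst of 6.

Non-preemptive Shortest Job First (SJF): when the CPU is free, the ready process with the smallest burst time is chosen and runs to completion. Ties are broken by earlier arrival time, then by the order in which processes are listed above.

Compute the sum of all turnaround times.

Schedule: | A 0-2 | B 2-8 | C 8-10 | D 10-16 |
Completion: A=2  B=8  C=10  D=16
Turnaround (C−A): A=2  B=6  C=7  D=11
Turnaround = completion − arrival: A=2, B=6, C=7, D=11
Total turnaround = 2 + 6 + 7 + 11 = 26

26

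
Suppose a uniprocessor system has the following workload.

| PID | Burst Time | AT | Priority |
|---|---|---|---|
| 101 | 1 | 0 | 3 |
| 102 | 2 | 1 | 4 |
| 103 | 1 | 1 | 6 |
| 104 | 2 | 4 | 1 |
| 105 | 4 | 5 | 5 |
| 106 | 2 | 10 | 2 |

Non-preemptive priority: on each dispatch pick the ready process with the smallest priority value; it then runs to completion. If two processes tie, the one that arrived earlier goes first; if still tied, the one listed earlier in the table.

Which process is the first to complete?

Schedule: | 101 0-1 | 102 1-3 | 103 3-4 | 104 4-6 | 105 6-10 | 106 10-12 |
Completion: 101=1  102=3  103=4  104=6  105=10  106=12
Turnaround (C−A): 101=1  102=2  103=3  104=2  105=5  106=2
Finish order: 101 → 102 → 103 → 104 → 105 → 106

101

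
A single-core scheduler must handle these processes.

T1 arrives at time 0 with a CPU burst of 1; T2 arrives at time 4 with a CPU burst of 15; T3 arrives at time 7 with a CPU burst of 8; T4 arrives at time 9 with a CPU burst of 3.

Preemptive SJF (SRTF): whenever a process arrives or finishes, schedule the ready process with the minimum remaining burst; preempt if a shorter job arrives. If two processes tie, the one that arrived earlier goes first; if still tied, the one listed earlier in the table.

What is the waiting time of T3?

Timeline: | T1 0-1 | idle 1-4 | T2 4-7 | T3 7-9 | T4 9-12 | T3 12-18 | T2 18-30 |
Completion: T1=1  T2=30  T3=18  T4=12
Turnaround (C−A): T1=1  T2=26  T3=11  T4=3
Waiting(T3) = turnaround − burst = 11 − 8 = 3

3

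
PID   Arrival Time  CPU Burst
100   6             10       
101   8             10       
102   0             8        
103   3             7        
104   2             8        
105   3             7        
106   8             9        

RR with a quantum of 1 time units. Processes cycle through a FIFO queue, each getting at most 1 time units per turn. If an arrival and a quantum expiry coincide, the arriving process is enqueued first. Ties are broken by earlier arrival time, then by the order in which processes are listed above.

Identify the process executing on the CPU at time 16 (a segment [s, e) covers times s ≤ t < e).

Schedule: | 102 0-2 | 104 2-3 | 102 3-4 | 103 4-5 | 105 5-6 | 104 6-7 | 102 7-8 | 103 8-9 | 100 9-10 | 105 10-11 | 104 11-12 | 101 12-13 | 106 13-14 | 102 14-15 | 103 15-16 | 100 16-17 | 105 17-18 | 104 18-19 | 101 19-20 | 106 20-21 | 102 21-22 | 103 22-23 | 100 23-24 | 105 24-25 | 104 25-26 | 101 26-27 | 106 27-28 | 102 28-29 | 103 29-30 | 100 30-31 | 105 31-32 | 104 32-33 | 101 33-34 | 106 34-35 | 102 35-36 | 103 36-37 | 100 37-38 | 105 38-39 | 104 39-40 | 101 40-41 | 106 41-42 | 103 42-43 | 100 43-44 | 105 44-45 | 104 45-46 | 101 46-47 | 106 47-48 | 100 48-49 | 101 49-50 | 106 50-51 | 100 51-52 | 101 52-53 | 106 53-54 | 100 54-55 | 101 55-56 | 106 56-57 | 100 57-58 | 101 58-59 |
Completion: 100=58  101=59  102=36  103=43  104=46  105=45  106=57
Turnaround (C−A): 100=52  101=51  102=36  103=40  104=44  105=42  106=49

100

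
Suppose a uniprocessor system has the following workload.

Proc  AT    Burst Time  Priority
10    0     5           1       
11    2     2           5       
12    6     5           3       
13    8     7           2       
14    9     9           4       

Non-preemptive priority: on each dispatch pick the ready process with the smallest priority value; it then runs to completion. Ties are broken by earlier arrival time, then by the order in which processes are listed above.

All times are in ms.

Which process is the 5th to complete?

14

Gantt: | 10 0-5 | 11 5-7 | 12 7-12 | 13 12-19 | 14 19-28 |
Completion: 10=5  11=7  12=12  13=19  14=28
Finish order: 10 → 11 → 12 → 13 → 14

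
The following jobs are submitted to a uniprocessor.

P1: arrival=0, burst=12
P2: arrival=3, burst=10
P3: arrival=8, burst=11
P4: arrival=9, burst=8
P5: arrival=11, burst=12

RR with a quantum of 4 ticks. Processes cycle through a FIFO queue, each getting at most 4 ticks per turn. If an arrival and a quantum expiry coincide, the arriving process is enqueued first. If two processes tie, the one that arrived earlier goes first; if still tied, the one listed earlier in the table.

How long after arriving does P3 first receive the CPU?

4

Gantt: | P1 0-4 | P2 4-8 | P1 8-12 | P3 12-16 | P2 16-20 | P4 20-24 | P5 24-28 | P1 28-32 | P3 32-36 | P2 36-38 | P4 38-42 | P5 42-46 | P3 46-49 | P5 49-53 |
Completion: P1=32  P2=38  P3=49  P4=42  P5=53
Turnaround (C−A): P1=32  P2=35  P3=41  P4=33  P5=42
Response(P3) = first start − arrival = 12 − 8 = 4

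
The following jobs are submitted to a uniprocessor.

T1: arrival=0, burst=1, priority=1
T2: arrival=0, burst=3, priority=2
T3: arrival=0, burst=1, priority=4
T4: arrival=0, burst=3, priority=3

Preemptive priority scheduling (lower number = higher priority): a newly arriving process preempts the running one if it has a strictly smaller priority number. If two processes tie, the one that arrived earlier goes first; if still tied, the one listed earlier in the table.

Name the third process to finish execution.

Schedule: | T1 0-1 | T2 1-4 | T4 4-7 | T3 7-8 |
Completion: T1=1  T2=4  T3=8  T4=7
Finish order: T1 → T2 → T4 → T3

T4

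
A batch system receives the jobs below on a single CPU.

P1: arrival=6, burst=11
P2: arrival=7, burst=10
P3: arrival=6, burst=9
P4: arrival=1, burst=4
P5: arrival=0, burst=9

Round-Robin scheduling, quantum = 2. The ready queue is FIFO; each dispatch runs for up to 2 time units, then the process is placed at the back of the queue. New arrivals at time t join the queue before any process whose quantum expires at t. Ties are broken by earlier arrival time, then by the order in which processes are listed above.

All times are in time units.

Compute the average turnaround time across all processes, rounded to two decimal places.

28.40

Schedule: | P5 0-2 | P4 2-4 | P5 4-6 | P4 6-8 | P1 8-10 | P3 10-12 | P5 12-14 | P2 14-16 | P1 16-18 | P3 18-20 | P5 20-22 | P2 22-24 | P1 24-26 | P3 26-28 | P5 28-29 | P2 29-31 | P1 31-33 | P3 33-35 | P2 35-37 | P1 37-39 | P3 39-40 | P2 40-42 | P1 42-43 |
Completion: P1=43  P2=42  P3=40  P4=8  P5=29
Turnaround times: P1=37, P2=35, P3=34, P4=7, P5=29
Average turnaround = (37+35+34+7+29) / 5 = 142/5 = 28.40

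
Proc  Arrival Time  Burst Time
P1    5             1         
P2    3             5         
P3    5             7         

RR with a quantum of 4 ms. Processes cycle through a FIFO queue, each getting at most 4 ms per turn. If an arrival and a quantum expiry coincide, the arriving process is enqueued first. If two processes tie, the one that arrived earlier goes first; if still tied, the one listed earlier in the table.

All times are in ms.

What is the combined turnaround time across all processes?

Timeline: | idle 0-3 | P2 3-7 | P1 7-8 | P3 8-12 | P2 12-13 | P3 13-16 |
Completion: P1=8  P2=13  P3=16
Turnaround (C−A): P1=3  P2=10  P3=11
Turnaround = completion − arrival: P1=3, P2=10, P3=11
Total turnaround = 3 + 10 + 11 = 24

24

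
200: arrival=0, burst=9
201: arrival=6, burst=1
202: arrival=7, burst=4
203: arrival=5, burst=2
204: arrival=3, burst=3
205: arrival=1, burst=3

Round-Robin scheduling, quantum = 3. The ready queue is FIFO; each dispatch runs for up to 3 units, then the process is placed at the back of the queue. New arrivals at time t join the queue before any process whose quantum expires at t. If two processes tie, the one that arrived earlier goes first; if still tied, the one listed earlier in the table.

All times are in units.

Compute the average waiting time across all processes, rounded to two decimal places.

Schedule: | 200 0-3 | 205 3-6 | 204 6-9 | 200 9-12 | 203 12-14 | 201 14-15 | 202 15-18 | 200 18-21 | 202 21-22 |
Completion: 200=21  201=15  202=22  203=14  204=9  205=6
Turnaround (C−A): 200=21  201=9  202=15  203=9  204=6  205=5
Waiting times: 200=12, 201=8, 202=11, 203=7, 204=3, 205=2
Average waiting = (12+8+11+7+3+2) / 6 = 43/6 = 7.17

7.17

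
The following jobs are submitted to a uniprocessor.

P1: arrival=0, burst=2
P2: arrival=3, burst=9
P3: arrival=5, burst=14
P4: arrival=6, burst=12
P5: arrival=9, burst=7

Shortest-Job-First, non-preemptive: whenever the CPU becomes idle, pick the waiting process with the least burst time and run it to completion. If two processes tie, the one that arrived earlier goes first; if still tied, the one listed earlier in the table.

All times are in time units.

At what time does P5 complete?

19

Timeline: | P1 0-2 | idle 2-3 | P2 3-12 | P5 12-19 | P4 19-31 | P3 31-45 |
Completion: P1=2  P2=12  P3=45  P4=31  P5=19
Turnaround (C−A): P1=2  P2=9  P3=40  P4=25  P5=10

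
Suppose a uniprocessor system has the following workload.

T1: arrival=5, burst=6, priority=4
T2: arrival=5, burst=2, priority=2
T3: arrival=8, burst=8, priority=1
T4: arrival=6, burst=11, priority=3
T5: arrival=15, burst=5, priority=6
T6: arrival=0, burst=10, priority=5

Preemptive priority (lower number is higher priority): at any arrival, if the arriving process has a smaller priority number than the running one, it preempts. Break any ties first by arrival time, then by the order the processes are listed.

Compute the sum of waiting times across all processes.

Gantt: | T6 0-5 | T2 5-7 | T4 7-8 | T3 8-16 | T4 16-26 | T1 26-32 | T6 32-37 | T5 37-42 |
Completion: T1=32  T2=7  T3=16  T4=26  T5=42  T6=37
Waiting = turnaround − burst: T1=21, T2=0, T3=0, T4=9, T5=22, T6=27
Total waiting = 21 + 0 + 0 + 9 + 22 + 27 = 79

79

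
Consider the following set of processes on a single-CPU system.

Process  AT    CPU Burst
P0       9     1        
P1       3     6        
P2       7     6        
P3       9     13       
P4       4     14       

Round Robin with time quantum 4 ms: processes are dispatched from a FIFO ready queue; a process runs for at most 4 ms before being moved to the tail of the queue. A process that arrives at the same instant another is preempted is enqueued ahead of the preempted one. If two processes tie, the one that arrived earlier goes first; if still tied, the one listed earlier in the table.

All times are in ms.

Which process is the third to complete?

P2

Timeline: | idle 0-3 | P1 3-7 | P4 7-11 | P2 11-15 | P1 15-17 | P0 17-18 | P3 18-22 | P4 22-26 | P2 26-28 | P3 28-32 | P4 32-36 | P3 36-40 | P4 40-42 | P3 42-43 |
Completion: P0=18  P1=17  P2=28  P3=43  P4=42
Turnaround (C−A): P0=9  P1=14  P2=21  P3=34  P4=38
Finish order: P1 → P0 → P2 → P4 → P3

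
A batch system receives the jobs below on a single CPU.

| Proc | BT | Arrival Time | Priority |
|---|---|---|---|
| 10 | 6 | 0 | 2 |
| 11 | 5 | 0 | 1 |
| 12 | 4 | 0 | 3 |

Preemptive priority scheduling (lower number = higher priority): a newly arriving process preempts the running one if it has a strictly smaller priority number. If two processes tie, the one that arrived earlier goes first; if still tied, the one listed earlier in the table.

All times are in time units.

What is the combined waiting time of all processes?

Schedule: | 11 0-5 | 10 5-11 | 12 11-15 |
Completion: 10=11  11=5  12=15
Waiting = turnaround − burst: 10=5, 11=0, 12=11
Total waiting = 5 + 0 + 11 = 16

16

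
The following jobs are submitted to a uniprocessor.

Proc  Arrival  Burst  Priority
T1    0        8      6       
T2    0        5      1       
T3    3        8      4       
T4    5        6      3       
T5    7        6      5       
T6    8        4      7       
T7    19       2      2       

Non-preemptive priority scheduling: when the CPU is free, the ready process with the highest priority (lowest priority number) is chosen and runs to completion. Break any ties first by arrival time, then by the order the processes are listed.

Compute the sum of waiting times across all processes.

76

Gantt: | T2 0-5 | T4 5-11 | T3 11-19 | T7 19-21 | T5 21-27 | T1 27-35 | T6 35-39 |
Completion: T1=35  T2=5  T3=19  T4=11  T5=27  T6=39  T7=21
Turnaround (C−A): T1=35  T2=5  T3=16  T4=6  T5=20  T6=31  T7=2
Waiting = turnaround − burst: T1=27, T2=0, T3=8, T4=0, T5=14, T6=27, T7=0
Total waiting = 27 + 0 + 8 + 0 + 14 + 27 + 0 = 76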